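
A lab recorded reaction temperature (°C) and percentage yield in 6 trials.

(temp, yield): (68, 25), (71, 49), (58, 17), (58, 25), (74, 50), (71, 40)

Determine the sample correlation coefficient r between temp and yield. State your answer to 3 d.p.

0.869

n = 6, Σx = 400, Σy = 206, Σx² = 26910, Σy² = 8040, Σxy = 14155
nΣxy − ΣxΣy = 84930 − 82400 = 2530
nΣx² − (Σx)² = 161460 − 160000 = 1460; nΣy² − (Σy)² = 48240 − 42436 = 5804
r = 2530 / √(1460 × 5804) = 2530 / 2910.9861 ≈ 0.869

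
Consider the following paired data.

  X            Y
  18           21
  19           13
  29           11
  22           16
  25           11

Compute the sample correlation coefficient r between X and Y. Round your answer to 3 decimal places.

n = 5, ΣX = 113, ΣY = 72, ΣX² = 2635, ΣY² = 1108, ΣXY = 1571
nΣXY − ΣXΣY = 7855 − 8136 = -281
nΣX² − (ΣX)² = 13175 − 12769 = 406; nΣY² − (ΣY)² = 5540 − 5184 = 356
r = -281 / √(406 × 356) = -281 / 380.1789 ≈ -0.739

-0.739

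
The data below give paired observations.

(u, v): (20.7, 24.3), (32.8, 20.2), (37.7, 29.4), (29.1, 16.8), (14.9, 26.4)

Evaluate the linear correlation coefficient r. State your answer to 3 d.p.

n = 5, Σu = 135.2, Σv = 117.1, Σu² = 3994.44, Σv² = 2842.09, Σuv = 3156.19
nΣuv − ΣuΣv = 15780.95 − 15831.92 = -50.97
nΣu² − (Σu)² = 19972.2 − 18279.04 = 1693.16; nΣv² − (Σv)² = 14210.45 − 13712.41 = 498.04
r = -50.97 / √(1693.16 × 498.04) = -50.97 / 918.2927 ≈ -0.056

-0.056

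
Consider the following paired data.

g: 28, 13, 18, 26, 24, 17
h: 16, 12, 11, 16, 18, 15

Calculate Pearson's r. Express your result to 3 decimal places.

n = 6, Σg = 126, Σh = 88, Σg² = 2818, Σh² = 1326, Σgh = 1905
nΣgh − ΣgΣh = 11430 − 11088 = 342
nΣg² − (Σg)² = 16908 − 15876 = 1032; nΣh² − (Σh)² = 7956 − 7744 = 212
r = 342 / √(1032 × 212) = 342 / 467.7435 ≈ 0.731

0.731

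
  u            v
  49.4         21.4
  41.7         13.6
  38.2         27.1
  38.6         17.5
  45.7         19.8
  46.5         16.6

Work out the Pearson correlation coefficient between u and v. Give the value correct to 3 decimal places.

-0.159

n = 6, Σu = 260.1, Σv = 116, Σu² = 11379.19, Σv² = 2351.18, Σuv = 5011.76
nΣuv − ΣuΣv = 30070.56 − 30171.6 = -101.04
nΣu² − (Σu)² = 68275.14 − 67652.01 = 623.13; nΣv² − (Σv)² = 14107.08 − 13456 = 651.08
r = -101.04 / √(623.13 × 651.08) = -101.04 / 636.9517 ≈ -0.159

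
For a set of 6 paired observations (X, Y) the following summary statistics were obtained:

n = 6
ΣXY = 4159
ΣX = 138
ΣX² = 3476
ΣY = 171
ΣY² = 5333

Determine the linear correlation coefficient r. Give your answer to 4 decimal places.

r = (nΣXY − ΣXΣY) / √[(nΣX² − (ΣX)²)(nΣY² − (ΣY)²)]
Numerator: 6×4159 − 138×171 = 1356
Denominator: √[(20856 − 19044)(31998 − 29241)] = √[1812 × 2757] = 2235.1027
r = 1356 / 2235.1027 ≈ 0.6067

0.6067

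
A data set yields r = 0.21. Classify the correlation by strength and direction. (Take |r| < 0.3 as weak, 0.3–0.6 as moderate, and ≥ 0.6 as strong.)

weak positive

r = 0.21 > 0 so the relationship is positive.
|r| = 0.21, which falls in the weak range.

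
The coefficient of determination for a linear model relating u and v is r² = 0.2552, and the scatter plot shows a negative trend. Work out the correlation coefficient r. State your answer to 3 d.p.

-0.505

|r| = √0.2552 = 0.505
The association is negative, so r = −0.505.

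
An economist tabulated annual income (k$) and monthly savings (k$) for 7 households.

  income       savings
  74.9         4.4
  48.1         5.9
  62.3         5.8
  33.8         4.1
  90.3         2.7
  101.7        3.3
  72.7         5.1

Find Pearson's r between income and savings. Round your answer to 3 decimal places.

n = 7, Σx = 483.8, Σy = 31.3, Σx² = 36729.62, Σy² = 148.81, Σxy = 2063.46
nΣxy − ΣxΣy = 14444.22 − 15142.94 = -698.72
nΣx² − (Σx)² = 257107.34 − 234062.44 = 23044.9; nΣy² − (Σy)² = 1041.67 − 979.69 = 61.98
r = -698.72 / √(23044.9 × 61.98) = -698.72 / 1195.1246 ≈ -0.585

-0.585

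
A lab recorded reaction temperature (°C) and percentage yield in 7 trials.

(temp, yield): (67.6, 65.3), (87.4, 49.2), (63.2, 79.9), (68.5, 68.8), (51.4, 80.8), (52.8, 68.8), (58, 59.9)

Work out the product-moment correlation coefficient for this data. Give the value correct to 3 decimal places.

-0.710

n = 7, Σx = 448.9, Σy = 472.7, Σx² = 29688.81, Σy² = 32652.27, Σxy = 29736.8
nΣxy − ΣxΣy = 208157.6 − 212195.03 = -4037.43
nΣx² − (Σx)² = 207821.67 − 201511.21 = 6310.46; nΣy² − (Σy)² = 228565.89 − 223445.29 = 5120.6
r = -4037.43 / √(6310.46 × 5120.6) = -4037.43 / 5684.4825 ≈ -0.710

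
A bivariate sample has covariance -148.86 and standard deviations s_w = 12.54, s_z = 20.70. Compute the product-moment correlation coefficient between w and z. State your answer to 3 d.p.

r = Cov(w,z) / (s_w · s_z) = -148.86 / (12.54 × 20.70)
  = -148.86 / 259.5780 ≈ -0.573

-0.573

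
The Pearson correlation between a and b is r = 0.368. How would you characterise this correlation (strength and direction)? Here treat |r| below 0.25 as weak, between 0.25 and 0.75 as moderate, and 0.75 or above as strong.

moderate positive

r = 0.368 > 0 so the relationship is positive.
|r| = 0.368, which falls in the moderate range.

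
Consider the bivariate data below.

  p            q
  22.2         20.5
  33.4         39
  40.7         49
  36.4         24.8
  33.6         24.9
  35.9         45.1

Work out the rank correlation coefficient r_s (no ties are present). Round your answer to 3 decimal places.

0.600

Rank p: 1, 2, 6, 5, 3, 4
Rank q: 1, 4, 6, 2, 3, 5
d = rank(p) − rank(q): 0, -2, 0, 3, 0, -1; Σd² = 14
ρ = 1 − 6Σd² / [n(n²−1)] = 1 − 6×14 / (6×35) = 1 − 84/210 ≈ 0.600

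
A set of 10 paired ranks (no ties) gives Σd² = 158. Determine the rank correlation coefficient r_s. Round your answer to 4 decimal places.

0.0424

ρ = 1 − 6Σd² / [n(n²−1)] = 1 − 6×158 / (10×99)
  = 1 − 948/990 = 1 − 0.95758 ≈ 0.0424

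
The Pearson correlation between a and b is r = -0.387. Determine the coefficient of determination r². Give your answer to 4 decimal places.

r² = (-0.387)² = 0.1498

0.1498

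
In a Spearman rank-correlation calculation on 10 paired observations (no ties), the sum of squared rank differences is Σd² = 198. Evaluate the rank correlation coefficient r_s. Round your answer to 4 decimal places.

ρ = 1 − 6Σd² / [n(n²−1)] = 1 − 6×198 / (10×99)
  = 1 − 1188/990 = 1 − 1.20000 ≈ -0.2000

-0.2000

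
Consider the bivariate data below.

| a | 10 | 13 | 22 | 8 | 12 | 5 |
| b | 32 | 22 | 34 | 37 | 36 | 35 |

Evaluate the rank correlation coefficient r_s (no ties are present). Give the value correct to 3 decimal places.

Rank a: 3, 5, 6, 2, 4, 1
Rank b: 2, 1, 3, 6, 5, 4
d = rank(a) − rank(b): 1, 4, 3, -4, -1, -3; Σd² = 52
ρ = 1 − 6Σd² / [n(n²−1)] = 1 − 6×52 / (6×35) = 1 − 312/210 ≈ -0.486

-0.486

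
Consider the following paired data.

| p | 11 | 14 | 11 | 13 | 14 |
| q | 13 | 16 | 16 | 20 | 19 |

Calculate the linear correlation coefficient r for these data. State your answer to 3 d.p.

0.630

n = 5, Σp = 63, Σq = 84, Σp² = 803, Σq² = 1442, Σpq = 1069
nΣpq − ΣpΣq = 5345 − 5292 = 53
nΣp² − (Σp)² = 4015 − 3969 = 46; nΣq² − (Σq)² = 7210 − 7056 = 154
r = 53 / √(46 × 154) = 53 / 84.1665 ≈ 0.630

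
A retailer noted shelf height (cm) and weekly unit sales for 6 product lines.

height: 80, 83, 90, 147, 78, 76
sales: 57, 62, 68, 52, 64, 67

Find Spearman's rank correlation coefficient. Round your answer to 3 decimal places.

-0.371

Rank height: 3, 4, 5, 6, 2, 1
Rank sales: 2, 3, 6, 1, 4, 5
d = rank(height) − rank(sales): 1, 1, -1, 5, -2, -4; Σd² = 48
ρ = 1 − 6Σd² / [n(n²−1)] = 1 − 6×48 / (6×35) = 1 − 288/210 ≈ -0.371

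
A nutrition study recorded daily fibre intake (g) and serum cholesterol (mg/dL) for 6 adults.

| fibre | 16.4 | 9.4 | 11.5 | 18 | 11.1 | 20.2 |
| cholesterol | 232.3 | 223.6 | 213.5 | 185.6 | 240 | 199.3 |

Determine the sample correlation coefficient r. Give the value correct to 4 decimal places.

n = 6, Σx = 86.6, Σy = 1294.3, Σx² = 1344.82, Σy² = 281310.35, Σxy = 18397.47
nΣxy − ΣxΣy = 110384.82 − 112086.38 = -1701.56
nΣx² − (Σx)² = 8068.92 − 7499.56 = 569.36; nΣy² − (Σy)² = 1687862.1 − 1675212.49 = 12649.61
r = -1701.56 / √(569.36 × 12649.61) = -1701.56 / 2683.6881 ≈ -0.6340

-0.6340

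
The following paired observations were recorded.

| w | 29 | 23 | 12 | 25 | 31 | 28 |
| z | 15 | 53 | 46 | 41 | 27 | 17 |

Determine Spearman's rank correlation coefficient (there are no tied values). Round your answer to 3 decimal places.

-0.771

Rank w: 5, 2, 1, 3, 6, 4
Rank z: 1, 6, 5, 4, 3, 2
d = rank(w) − rank(z): 4, -4, -4, -1, 3, 2; Σd² = 62
ρ = 1 − 6Σd² / [n(n²−1)] = 1 − 6×62 / (6×35) = 1 − 372/210 ≈ -0.771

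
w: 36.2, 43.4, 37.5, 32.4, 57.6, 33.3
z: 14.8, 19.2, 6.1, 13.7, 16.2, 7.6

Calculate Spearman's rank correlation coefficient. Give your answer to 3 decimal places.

0.543

Rank w: 3, 5, 4, 1, 6, 2
Rank z: 4, 6, 1, 3, 5, 2
d = rank(w) − rank(z): -1, -1, 3, -2, 1, 0; Σd² = 16
ρ = 1 − 6Σd² / [n(n²−1)] = 1 − 6×16 / (6×35) = 1 − 96/210 ≈ 0.543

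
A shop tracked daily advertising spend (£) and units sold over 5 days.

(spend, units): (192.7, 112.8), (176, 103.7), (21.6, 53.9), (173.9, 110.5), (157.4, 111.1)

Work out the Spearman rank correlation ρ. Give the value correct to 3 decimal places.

Rank spend: 5, 4, 1, 3, 2
Rank units: 5, 2, 1, 3, 4
d = rank(spend) − rank(units): 0, 2, 0, 0, -2; Σd² = 8
ρ = 1 − 6Σd² / [n(n²−1)] = 1 − 6×8 / (5×24) = 1 − 48/120 ≈ 0.600

0.600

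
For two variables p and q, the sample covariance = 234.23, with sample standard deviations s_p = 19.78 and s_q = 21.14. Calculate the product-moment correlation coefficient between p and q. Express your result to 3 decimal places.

0.560

r = Cov(p,q) / (s_p · s_q) = 234.23 / (19.78 × 21.14)
  = 234.23 / 418.1492 ≈ 0.560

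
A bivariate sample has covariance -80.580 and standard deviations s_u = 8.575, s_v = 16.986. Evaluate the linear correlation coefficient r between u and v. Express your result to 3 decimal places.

-0.553

r = Cov(u,v) / (s_u · s_v) = -80.580 / (8.575 × 16.986)
  = -80.580 / 145.6549 ≈ -0.553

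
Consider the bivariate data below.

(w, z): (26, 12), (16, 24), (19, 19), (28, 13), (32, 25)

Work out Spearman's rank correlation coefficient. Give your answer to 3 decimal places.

0.100

Rank w: 3, 1, 2, 4, 5
Rank z: 1, 4, 3, 2, 5
d = rank(w) − rank(z): 2, -3, -1, 2, 0; Σd² = 18
ρ = 1 − 6Σd² / [n(n²−1)] = 1 − 6×18 / (5×24) = 1 − 108/120 ≈ 0.100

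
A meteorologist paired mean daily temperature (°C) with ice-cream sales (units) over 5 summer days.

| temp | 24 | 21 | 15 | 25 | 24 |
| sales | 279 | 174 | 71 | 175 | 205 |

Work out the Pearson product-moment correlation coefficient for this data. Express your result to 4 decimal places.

n = 5, Σx = 109, Σy = 904, Σx² = 2443, Σy² = 185808, Σxy = 20710
nΣxy − ΣxΣy = 103550 − 98536 = 5014
nΣx² − (Σx)² = 12215 − 11881 = 334; nΣy² − (Σy)² = 929040 − 817216 = 111824
r = 5014 / √(334 × 111824) = 5014 / 6111.4005 ≈ 0.8204

0.8204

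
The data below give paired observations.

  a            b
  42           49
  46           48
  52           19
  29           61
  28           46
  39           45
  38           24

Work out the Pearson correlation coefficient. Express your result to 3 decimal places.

n = 7, Σa = 274, Σb = 292, Σa² = 11174, Σb² = 13504, Σab = 10978
nΣab − ΣaΣb = 76846 − 80008 = -3162
nΣa² − (Σa)² = 78218 − 75076 = 3142; nΣb² − (Σb)² = 94528 − 85264 = 9264
r = -3162 / √(3142 × 9264) = -3162 / 5395.1356 ≈ -0.586

-0.586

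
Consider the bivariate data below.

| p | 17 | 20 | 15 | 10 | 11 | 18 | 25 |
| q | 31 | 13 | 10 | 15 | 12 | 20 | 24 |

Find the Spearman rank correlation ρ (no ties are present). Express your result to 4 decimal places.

Rank p: 4, 6, 3, 1, 2, 5, 7
Rank q: 7, 3, 1, 4, 2, 5, 6
d = rank(p) − rank(q): -3, 3, 2, -3, 0, 0, 1; Σd² = 32
ρ = 1 − 6Σd² / [n(n²−1)] = 1 − 6×32 / (7×48) = 1 − 192/336 ≈ 0.4286

0.4286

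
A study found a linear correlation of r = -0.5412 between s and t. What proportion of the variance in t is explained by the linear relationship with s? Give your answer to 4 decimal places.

0.2929

r² = (-0.5412)² = 0.2929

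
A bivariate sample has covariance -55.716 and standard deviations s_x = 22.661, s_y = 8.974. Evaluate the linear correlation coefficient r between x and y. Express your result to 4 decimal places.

-0.2740

r = Cov(x,y) / (s_x · s_y) = -55.716 / (22.661 × 8.974)
  = -55.716 / 203.3598 ≈ -0.2740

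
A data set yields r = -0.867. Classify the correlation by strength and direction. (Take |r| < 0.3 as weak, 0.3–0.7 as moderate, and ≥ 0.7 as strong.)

strong negative

r = -0.867 < 0 so the relationship is negative.
|r| = 0.867, which falls in the strong range.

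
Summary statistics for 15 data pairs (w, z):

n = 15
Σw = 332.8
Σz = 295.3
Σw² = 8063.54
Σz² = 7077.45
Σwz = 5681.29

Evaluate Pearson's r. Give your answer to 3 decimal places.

r = (nΣwz − ΣwΣz) / √[(nΣw² − (Σw)²)(nΣz² − (Σz)²)]
Numerator: 15×5681.29 − 332.8×295.3 = -13056.49
Denominator: √[(120953.1 − 110755.84)(106161.75 − 87202.09)] = √[10197.26 × 18959.66] = 13904.5526
r = -13056.49 / 13904.5526 ≈ -0.939

-0.939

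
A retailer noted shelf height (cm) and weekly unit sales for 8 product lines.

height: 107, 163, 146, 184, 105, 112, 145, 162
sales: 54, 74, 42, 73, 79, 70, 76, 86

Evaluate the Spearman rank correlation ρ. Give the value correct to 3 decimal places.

Rank height: 2, 7, 5, 8, 1, 3, 4, 6
Rank sales: 2, 5, 1, 4, 7, 3, 6, 8
d = rank(height) − rank(sales): 0, 2, 4, 4, -6, 0, -2, -2; Σd² = 80
ρ = 1 − 6Σd² / [n(n²−1)] = 1 − 6×80 / (8×63) = 1 − 480/504 ≈ 0.048

0.048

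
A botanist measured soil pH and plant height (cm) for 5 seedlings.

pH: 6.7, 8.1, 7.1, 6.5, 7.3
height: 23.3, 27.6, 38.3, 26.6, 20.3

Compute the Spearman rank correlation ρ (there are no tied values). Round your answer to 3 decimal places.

Rank pH: 2, 5, 3, 1, 4
Rank height: 2, 4, 5, 3, 1
d = rank(pH) − rank(height): 0, 1, -2, -2, 3; Σd² = 18
ρ = 1 − 6Σd² / [n(n²−1)] = 1 − 6×18 / (5×24) = 1 − 108/120 ≈ 0.100

0.100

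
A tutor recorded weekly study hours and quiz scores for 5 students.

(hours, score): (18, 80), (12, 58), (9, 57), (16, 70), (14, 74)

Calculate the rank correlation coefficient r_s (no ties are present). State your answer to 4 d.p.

0.9000

Rank hours: 5, 2, 1, 4, 3
Rank score: 5, 2, 1, 3, 4
d = rank(hours) − rank(score): 0, 0, 0, 1, -1; Σd² = 2
ρ = 1 − 6Σd² / [n(n²−1)] = 1 − 6×2 / (5×24) = 1 − 12/120 ≈ 0.9000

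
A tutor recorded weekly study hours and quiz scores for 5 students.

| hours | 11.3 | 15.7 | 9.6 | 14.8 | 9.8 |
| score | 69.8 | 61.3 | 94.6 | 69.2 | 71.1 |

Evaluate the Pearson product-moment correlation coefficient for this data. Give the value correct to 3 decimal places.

n = 5, Σx = 61.2, Σy = 366, Σx² = 781.42, Σy² = 27422.74, Σxy = 4380.25
nΣxy − ΣxΣy = 21901.25 − 22399.2 = -497.95
nΣx² − (Σx)² = 3907.1 − 3745.44 = 161.66; nΣy² − (Σy)² = 137113.7 − 133956 = 3157.7
r = -497.95 / √(161.66 × 3157.7) = -497.95 / 714.4745 ≈ -0.697

-0.697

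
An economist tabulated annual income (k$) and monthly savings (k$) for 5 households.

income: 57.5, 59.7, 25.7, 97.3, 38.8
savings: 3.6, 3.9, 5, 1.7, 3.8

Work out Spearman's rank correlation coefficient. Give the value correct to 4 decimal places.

Rank income: 3, 4, 1, 5, 2
Rank savings: 2, 4, 5, 1, 3
d = rank(income) − rank(savings): 1, 0, -4, 4, -1; Σd² = 34
ρ = 1 − 6Σd² / [n(n²−1)] = 1 − 6×34 / (5×24) = 1 − 204/120 ≈ -0.7000

-0.7000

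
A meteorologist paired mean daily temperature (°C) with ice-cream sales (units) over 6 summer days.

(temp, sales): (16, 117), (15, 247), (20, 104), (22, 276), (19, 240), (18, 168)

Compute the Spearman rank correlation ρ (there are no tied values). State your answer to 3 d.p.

Rank temp: 2, 1, 5, 6, 4, 3
Rank sales: 2, 5, 1, 6, 4, 3
d = rank(temp) − rank(sales): 0, -4, 4, 0, 0, 0; Σd² = 32
ρ = 1 − 6Σd² / [n(n²−1)] = 1 − 6×32 / (6×35) = 1 − 192/210 ≈ 0.086

0.086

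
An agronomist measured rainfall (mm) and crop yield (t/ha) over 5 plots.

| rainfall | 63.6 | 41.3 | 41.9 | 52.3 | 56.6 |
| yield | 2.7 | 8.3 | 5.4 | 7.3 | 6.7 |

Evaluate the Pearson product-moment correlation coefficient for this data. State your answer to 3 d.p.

-0.637

n = 5, Σx = 255.7, Σy = 30.4, Σx² = 13445.11, Σy² = 203.52, Σxy = 1501.78
nΣxy − ΣxΣy = 7508.9 − 7773.28 = -264.38
nΣx² − (Σx)² = 67225.55 − 65382.49 = 1843.06; nΣy² − (Σy)² = 1017.6 − 924.16 = 93.44
r = -264.38 / √(1843.06 × 93.44) = -264.38 / 414.9886 ≈ -0.637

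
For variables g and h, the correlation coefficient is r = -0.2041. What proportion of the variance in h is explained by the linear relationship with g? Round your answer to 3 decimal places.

r² = (-0.2041)² = 0.042

0.042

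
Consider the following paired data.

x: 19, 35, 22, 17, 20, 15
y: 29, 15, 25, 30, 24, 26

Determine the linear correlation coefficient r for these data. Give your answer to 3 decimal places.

n = 6, Σx = 128, Σy = 149, Σx² = 2984, Σy² = 3843, Σxy = 3006
nΣxy − ΣxΣy = 18036 − 19072 = -1036
nΣx² − (Σx)² = 17904 − 16384 = 1520; nΣy² − (Σy)² = 23058 − 22201 = 857
r = -1036 / √(1520 × 857) = -1036 / 1141.3326 ≈ -0.908

-0.908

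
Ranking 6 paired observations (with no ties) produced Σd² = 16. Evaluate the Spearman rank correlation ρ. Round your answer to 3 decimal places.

ρ = 1 − 6Σd² / [n(n²−1)] = 1 − 6×16 / (6×35)
  = 1 − 96/210 = 1 − 0.4571 ≈ 0.543

0.543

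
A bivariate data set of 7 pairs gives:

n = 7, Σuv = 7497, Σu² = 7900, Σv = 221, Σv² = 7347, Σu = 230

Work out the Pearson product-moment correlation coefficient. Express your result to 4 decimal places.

r = (nΣuv − ΣuΣv) / √[(nΣu² − (Σu)²)(nΣv² − (Σv)²)]
Numerator: 7×7497 − 230×221 = 1649
Denominator: √[(55300 − 52900)(51429 − 48841)] = √[2400 × 2588] = 2492.2279
r = 1649 / 2492.2279 ≈ 0.6617

0.6617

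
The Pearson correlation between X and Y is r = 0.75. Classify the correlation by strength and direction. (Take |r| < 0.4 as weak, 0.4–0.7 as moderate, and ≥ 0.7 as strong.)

r = 0.75 > 0 so the relationship is positive.
|r| = 0.75, which falls in the strong range.

strong positive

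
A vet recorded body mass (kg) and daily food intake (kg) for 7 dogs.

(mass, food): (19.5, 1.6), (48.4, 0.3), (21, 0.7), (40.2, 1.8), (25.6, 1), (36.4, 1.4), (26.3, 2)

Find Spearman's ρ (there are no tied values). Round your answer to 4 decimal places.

-0.1071

Rank mass: 1, 7, 2, 6, 3, 5, 4
Rank food: 5, 1, 2, 6, 3, 4, 7
d = rank(mass) − rank(food): -4, 6, 0, 0, 0, 1, -3; Σd² = 62
ρ = 1 − 6Σd² / [n(n²−1)] = 1 − 6×62 / (7×48) = 1 − 372/336 ≈ -0.1071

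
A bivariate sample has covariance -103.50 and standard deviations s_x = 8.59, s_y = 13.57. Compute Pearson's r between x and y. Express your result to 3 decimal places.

r = Cov(x,y) / (s_x · s_y) = -103.50 / (8.59 × 13.57)
  = -103.50 / 116.5663 ≈ -0.888

-0.888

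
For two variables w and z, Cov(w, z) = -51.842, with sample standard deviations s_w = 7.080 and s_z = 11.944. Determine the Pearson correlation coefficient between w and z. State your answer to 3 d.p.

r = Cov(w,z) / (s_w · s_z) = -51.842 / (7.080 × 11.944)
  = -51.842 / 84.5635 ≈ -0.613

-0.613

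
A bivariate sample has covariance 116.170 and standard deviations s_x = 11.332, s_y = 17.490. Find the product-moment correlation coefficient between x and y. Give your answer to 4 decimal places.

0.5861

r = Cov(x,y) / (s_x · s_y) = 116.170 / (11.332 × 17.490)
  = 116.170 / 198.1967 ≈ 0.5861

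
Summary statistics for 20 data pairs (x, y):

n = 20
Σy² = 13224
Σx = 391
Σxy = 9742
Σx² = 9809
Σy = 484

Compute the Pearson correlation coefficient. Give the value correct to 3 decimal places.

r = (nΣxy − ΣxΣy) / √[(nΣx² − (Σx)²)(nΣy² − (Σy)²)]
Numerator: 20×9742 − 391×484 = 5596
Denominator: √[(196180 − 152881)(264480 − 234256)] = √[43299 × 30224] = 36175.5301
r = 5596 / 36175.5301 ≈ 0.155

0.155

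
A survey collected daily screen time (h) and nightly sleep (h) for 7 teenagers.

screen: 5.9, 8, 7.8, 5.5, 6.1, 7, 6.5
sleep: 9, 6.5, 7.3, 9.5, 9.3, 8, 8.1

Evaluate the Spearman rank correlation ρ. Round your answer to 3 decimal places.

-0.964

Rank screen: 2, 7, 6, 1, 3, 5, 4
Rank sleep: 5, 1, 2, 7, 6, 3, 4
d = rank(screen) − rank(sleep): -3, 6, 4, -6, -3, 2, 0; Σd² = 110
ρ = 1 − 6Σd² / [n(n²−1)] = 1 − 6×110 / (7×48) = 1 − 660/336 ≈ -0.964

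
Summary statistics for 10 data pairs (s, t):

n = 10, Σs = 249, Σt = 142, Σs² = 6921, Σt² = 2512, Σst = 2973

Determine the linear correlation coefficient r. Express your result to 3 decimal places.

r = (nΣst − ΣsΣt) / √[(nΣs² − (Σs)²)(nΣt² − (Σt)²)]
Numerator: 10×2973 − 249×142 = -5628
Denominator: √[(69210 − 62001)(25120 − 20164)] = √[7209 × 4956] = 5977.2740
r = -5628 / 5977.2740 ≈ -0.942

-0.942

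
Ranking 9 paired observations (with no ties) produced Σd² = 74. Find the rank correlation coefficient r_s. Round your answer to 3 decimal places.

0.383

ρ = 1 − 6Σd² / [n(n²−1)] = 1 − 6×74 / (9×80)
  = 1 − 444/720 = 1 − 0.6167 ≈ 0.383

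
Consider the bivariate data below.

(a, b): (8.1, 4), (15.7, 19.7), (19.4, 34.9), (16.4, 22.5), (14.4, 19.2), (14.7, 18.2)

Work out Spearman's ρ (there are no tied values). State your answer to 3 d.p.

Rank a: 1, 4, 6, 5, 2, 3
Rank b: 1, 4, 6, 5, 3, 2
d = rank(a) − rank(b): 0, 0, 0, 0, -1, 1; Σd² = 2
ρ = 1 − 6Σd² / [n(n²−1)] = 1 − 6×2 / (6×35) = 1 − 12/210 ≈ 0.943

0.943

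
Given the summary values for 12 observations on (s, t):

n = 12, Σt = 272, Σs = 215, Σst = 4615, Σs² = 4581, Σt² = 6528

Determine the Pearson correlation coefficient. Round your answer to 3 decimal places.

r = (nΣst − ΣsΣt) / √[(nΣs² − (Σs)²)(nΣt² − (Σt)²)]
Numerator: 12×4615 − 215×272 = -3100
Denominator: √[(54972 − 46225)(78336 − 73984)] = √[8747 × 4352] = 6169.8415
r = -3100 / 6169.8415 ≈ -0.502

-0.502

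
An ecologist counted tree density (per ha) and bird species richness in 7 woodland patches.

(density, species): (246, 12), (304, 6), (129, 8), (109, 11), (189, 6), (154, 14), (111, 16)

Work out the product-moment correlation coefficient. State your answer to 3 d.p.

n = 7, Σx = 1242, Σy = 73, Σx² = 253212, Σy² = 853, Σxy = 12073
nΣxy − ΣxΣy = 84511 − 90666 = -6155
nΣx² − (Σx)² = 1772484 − 1542564 = 229920; nΣy² − (Σy)² = 5971 − 5329 = 642
r = -6155 / √(229920 × 642) = -6155 / 12149.4296 ≈ -0.507

-0.507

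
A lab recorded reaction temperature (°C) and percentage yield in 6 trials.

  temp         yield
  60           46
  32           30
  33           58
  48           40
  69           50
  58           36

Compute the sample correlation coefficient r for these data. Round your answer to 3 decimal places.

0.121

n = 6, Σx = 300, Σy = 260, Σx² = 16142, Σy² = 11776, Σxy = 13092
nΣxy − ΣxΣy = 78552 − 78000 = 552
nΣx² − (Σx)² = 96852 − 90000 = 6852; nΣy² − (Σy)² = 70656 − 67600 = 3056
r = 552 / √(6852 × 3056) = 552 / 4575.9930 ≈ 0.121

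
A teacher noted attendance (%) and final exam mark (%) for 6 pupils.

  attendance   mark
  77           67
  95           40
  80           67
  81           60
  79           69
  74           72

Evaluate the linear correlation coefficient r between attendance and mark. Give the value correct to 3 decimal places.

n = 6, Σx = 486, Σy = 375, Σx² = 39632, Σy² = 24123, Σxy = 29958
nΣxy − ΣxΣy = 179748 − 182250 = -2502
nΣx² − (Σx)² = 237792 − 236196 = 1596; nΣy² − (Σy)² = 144738 − 140625 = 4113
r = -2502 / √(1596 × 4113) = -2502 / 2562.0984 ≈ -0.977

-0.977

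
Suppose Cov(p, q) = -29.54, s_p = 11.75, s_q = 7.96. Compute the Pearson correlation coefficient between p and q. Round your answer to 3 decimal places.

-0.316

r = Cov(p,q) / (s_p · s_q) = -29.54 / (11.75 × 7.96)
  = -29.54 / 93.5300 ≈ -0.316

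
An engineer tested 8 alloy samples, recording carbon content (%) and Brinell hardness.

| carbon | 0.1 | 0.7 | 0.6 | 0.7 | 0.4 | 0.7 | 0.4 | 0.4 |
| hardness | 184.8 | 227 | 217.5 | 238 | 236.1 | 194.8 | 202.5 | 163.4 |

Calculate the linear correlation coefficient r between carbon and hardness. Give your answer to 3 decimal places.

0.496

n = 8, Σx = 4, Σy = 1664.1, Σx² = 2.32, Σy² = 351026.35, Σxy = 851.64
nΣxy − ΣxΣy = 6813.12 − 6656.4 = 156.72
nΣx² − (Σx)² = 18.56 − 16 = 2.56; nΣy² − (Σy)² = 2808210.8 − 2769228.81 = 38981.99
r = 156.72 / √(2.56 × 38981.99) = 156.72 / 315.9017 ≈ 0.496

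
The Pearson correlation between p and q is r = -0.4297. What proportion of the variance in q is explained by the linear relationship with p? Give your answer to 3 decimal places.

r² = (-0.4297)² = 0.185

0.185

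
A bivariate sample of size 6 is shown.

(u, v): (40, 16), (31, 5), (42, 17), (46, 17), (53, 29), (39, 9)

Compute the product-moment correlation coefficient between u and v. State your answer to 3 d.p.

n = 6, Σu = 251, Σv = 93, Σu² = 10771, Σv² = 1781, Σuv = 4179
nΣuv − ΣuΣv = 25074 − 23343 = 1731
nΣu² − (Σu)² = 64626 − 63001 = 1625; nΣv² − (Σv)² = 10686 − 8649 = 2037
r = 1731 / √(1625 × 2037) = 1731 / 1819.3749 ≈ 0.951

0.951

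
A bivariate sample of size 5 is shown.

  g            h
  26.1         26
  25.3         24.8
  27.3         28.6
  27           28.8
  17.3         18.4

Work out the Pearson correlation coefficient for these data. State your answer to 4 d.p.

0.9731

n = 5, Σg = 123, Σh = 126.6, Σg² = 3094.88, Σh² = 3277, Σgh = 3182.74
nΣgh − ΣgΣh = 15913.7 − 15571.8 = 341.9
nΣg² − (Σg)² = 15474.4 − 15129 = 345.4; nΣh² − (Σh)² = 16385 − 16027.56 = 357.44
r = 341.9 / √(345.4 × 357.44) = 341.9 / 351.3684 ≈ 0.9731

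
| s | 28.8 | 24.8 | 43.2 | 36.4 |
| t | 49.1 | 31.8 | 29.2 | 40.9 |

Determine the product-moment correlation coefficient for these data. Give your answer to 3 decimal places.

n = 4, Σs = 133.2, Σt = 151, Σs² = 4635.68, Σt² = 5947.5, Σst = 4952.92
nΣst − ΣsΣt = 19811.68 − 20113.2 = -301.52
nΣs² − (Σs)² = 18542.72 − 17742.24 = 800.48; nΣt² − (Σt)² = 23790 − 22801 = 989
r = -301.52 / √(800.48 × 989) = -301.52 / 889.7610 ≈ -0.339

-0.339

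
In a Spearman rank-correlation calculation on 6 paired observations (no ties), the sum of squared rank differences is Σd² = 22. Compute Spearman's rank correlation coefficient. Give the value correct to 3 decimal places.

ρ = 1 − 6Σd² / [n(n²−1)] = 1 − 6×22 / (6×35)
  = 1 − 132/210 = 1 − 0.6286 ≈ 0.371

0.371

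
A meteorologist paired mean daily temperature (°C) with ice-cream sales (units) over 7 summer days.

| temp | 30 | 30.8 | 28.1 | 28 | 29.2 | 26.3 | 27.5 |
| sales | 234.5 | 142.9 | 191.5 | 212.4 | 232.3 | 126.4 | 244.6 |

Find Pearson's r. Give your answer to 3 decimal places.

n = 7, Σx = 199.9, Σy = 1384.6, Σx² = 5722.83, Σy² = 286966.08, Σxy = 39598.65
nΣxy − ΣxΣy = 277190.55 − 276781.54 = 409.01
nΣx² − (Σx)² = 40059.81 − 39960.01 = 99.8; nΣy² − (Σy)² = 2008762.56 − 1917117.16 = 91645.4
r = 409.01 / √(99.8 × 91645.4) = 409.01 / 3024.2703 ≈ 0.135

0.135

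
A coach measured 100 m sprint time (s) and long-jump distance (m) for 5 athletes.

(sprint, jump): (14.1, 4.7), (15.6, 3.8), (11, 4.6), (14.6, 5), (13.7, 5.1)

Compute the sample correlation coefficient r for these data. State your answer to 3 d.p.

n = 5, Σx = 69, Σy = 23.2, Σx² = 964.02, Σy² = 108.7, Σxy = 319.02
nΣxy − ΣxΣy = 1595.1 − 1600.8 = -5.7
nΣx² − (Σx)² = 4820.1 − 4761 = 59.1; nΣy² − (Σy)² = 543.5 − 538.24 = 5.26
r = -5.7 / √(59.1 × 5.26) = -5.7 / 17.6314 ≈ -0.323

-0.323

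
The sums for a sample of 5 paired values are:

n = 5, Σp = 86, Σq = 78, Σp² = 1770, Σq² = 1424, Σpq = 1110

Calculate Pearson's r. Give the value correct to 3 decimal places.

r = (nΣpq − ΣpΣq) / √[(nΣp² − (Σp)²)(nΣq² − (Σq)²)]
Numerator: 5×1110 − 86×78 = -1158
Denominator: √[(8850 − 7396)(7120 − 6084)] = √[1454 × 1036] = 1227.3321
r = -1158 / 1227.3321 ≈ -0.944

-0.944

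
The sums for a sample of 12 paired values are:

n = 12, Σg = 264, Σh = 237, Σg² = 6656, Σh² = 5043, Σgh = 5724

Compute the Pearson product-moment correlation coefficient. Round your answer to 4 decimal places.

r = (nΣgh − ΣgΣh) / √[(nΣg² − (Σg)²)(nΣh² − (Σh)²)]
Numerator: 12×5724 − 264×237 = 6120
Denominator: √[(79872 − 69696)(60516 − 56169)] = √[10176 × 4347] = 6650.9452
r = 6120 / 6650.9452 ≈ 0.9202

0.9202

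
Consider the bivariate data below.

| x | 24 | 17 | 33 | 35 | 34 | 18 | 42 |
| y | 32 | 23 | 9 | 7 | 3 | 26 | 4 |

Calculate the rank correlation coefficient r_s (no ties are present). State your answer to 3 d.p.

-0.750

Rank x: 3, 1, 4, 6, 5, 2, 7
Rank y: 7, 5, 4, 3, 1, 6, 2
d = rank(x) − rank(y): -4, -4, 0, 3, 4, -4, 5; Σd² = 98
ρ = 1 − 6Σd² / [n(n²−1)] = 1 − 6×98 / (7×48) = 1 − 588/336 ≈ -0.750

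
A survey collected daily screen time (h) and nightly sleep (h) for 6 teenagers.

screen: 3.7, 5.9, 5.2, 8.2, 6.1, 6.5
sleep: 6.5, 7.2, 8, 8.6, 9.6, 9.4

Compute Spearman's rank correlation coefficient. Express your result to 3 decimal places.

0.714

Rank screen: 1, 3, 2, 6, 4, 5
Rank sleep: 1, 2, 3, 4, 6, 5
d = rank(screen) − rank(sleep): 0, 1, -1, 2, -2, 0; Σd² = 10
ρ = 1 − 6Σd² / [n(n²−1)] = 1 − 6×10 / (6×35) = 1 − 60/210 ≈ 0.714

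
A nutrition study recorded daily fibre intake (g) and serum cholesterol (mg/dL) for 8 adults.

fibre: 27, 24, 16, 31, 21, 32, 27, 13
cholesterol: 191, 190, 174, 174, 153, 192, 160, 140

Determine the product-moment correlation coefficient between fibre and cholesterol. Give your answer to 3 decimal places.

0.637

n = 8, Σx = 191, Σy = 1374, Σx² = 4885, Σy² = 238606, Σxy = 33392
nΣxy − ΣxΣy = 267136 − 262434 = 4702
nΣx² − (Σx)² = 39080 − 36481 = 2599; nΣy² − (Σy)² = 1908848 − 1887876 = 20972
r = 4702 / √(2599 × 20972) = 4702 / 7382.8333 ≈ 0.637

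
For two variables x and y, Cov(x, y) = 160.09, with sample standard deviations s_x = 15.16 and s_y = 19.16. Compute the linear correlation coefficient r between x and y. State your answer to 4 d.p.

r = Cov(x,y) / (s_x · s_y) = 160.09 / (15.16 × 19.16)
  = 160.09 / 290.4656 ≈ 0.5511

0.5511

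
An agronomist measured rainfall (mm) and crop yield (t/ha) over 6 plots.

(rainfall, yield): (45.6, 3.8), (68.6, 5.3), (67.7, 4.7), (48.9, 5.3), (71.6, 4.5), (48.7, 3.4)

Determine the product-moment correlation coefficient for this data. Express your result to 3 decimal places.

0.475

n = 6, Σx = 351.1, Σy = 27, Σx² = 21258.07, Σy² = 124.52, Σxy = 1602
nΣxy − ΣxΣy = 9612 − 9479.7 = 132.3
nΣx² − (Σx)² = 127548.42 − 123271.21 = 4277.21; nΣy² − (Σy)² = 747.12 − 729 = 18.12
r = 132.3 / √(4277.21 × 18.12) = 132.3 / 278.3937 ≈ 0.475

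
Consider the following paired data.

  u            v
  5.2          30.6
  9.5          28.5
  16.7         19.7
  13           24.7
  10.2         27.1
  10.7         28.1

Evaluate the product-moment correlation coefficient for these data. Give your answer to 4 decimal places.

-0.9593

n = 6, Σu = 65.3, Σv = 158.7, Σu² = 783.71, Σv² = 4270.81, Σuv = 1657.05
nΣuv − ΣuΣv = 9942.3 − 10363.11 = -420.81
nΣu² − (Σu)² = 4702.26 − 4264.09 = 438.17; nΣv² − (Σv)² = 25624.86 − 25185.69 = 439.17
r = -420.81 / √(438.17 × 439.17) = -420.81 / 438.6697 ≈ -0.9593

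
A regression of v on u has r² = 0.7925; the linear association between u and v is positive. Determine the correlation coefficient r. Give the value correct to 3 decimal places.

0.890

|r| = √0.7925 = 0.890
The association is positive, so r = 0.890.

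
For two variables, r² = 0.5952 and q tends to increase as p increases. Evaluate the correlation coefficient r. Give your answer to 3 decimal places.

|r| = √0.5952 = 0.771
The association is positive, so r = 0.771.

0.771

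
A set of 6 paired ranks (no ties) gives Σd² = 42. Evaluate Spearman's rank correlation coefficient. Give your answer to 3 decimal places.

ρ = 1 − 6Σd² / [n(n²−1)] = 1 − 6×42 / (6×35)
  = 1 − 252/210 = 1 − 1.2000 ≈ -0.200

-0.200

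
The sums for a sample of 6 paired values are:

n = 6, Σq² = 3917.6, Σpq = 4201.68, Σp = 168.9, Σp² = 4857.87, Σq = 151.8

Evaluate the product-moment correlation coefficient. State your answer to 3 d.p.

-0.801

r = (nΣpq − ΣpΣq) / √[(nΣp² − (Σp)²)(nΣq² − (Σq)²)]
Numerator: 6×4201.68 − 168.9×151.8 = -428.94
Denominator: √[(29147.22 − 28527.21)(23505.6 − 23043.24)] = √[620.01 × 462.36] = 535.4137
r = -428.94 / 535.4137 ≈ -0.801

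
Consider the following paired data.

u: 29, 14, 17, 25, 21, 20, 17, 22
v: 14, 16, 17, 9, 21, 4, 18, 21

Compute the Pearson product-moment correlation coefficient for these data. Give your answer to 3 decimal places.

n = 8, Σu = 165, Σv = 120, Σu² = 3565, Σv² = 2044, Σuv = 2433
nΣuv − ΣuΣv = 19464 − 19800 = -336
nΣu² − (Σu)² = 28520 − 27225 = 1295; nΣv² − (Σv)² = 16352 − 14400 = 1952
r = -336 / √(1295 × 1952) = -336 / 1589.9182 ≈ -0.211

-0.211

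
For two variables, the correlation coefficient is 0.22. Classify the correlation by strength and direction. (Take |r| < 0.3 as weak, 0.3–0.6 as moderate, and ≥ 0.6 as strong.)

r = 0.22 > 0 so the relationship is positive.
|r| = 0.22, which falls in the weak range.

weak positive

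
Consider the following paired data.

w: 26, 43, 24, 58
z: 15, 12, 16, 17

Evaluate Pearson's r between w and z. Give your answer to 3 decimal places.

n = 4, Σw = 151, Σz = 60, Σw² = 6465, Σz² = 914, Σwz = 2276
nΣwz − ΣwΣz = 9104 − 9060 = 44
nΣw² − (Σw)² = 25860 − 22801 = 3059; nΣz² − (Σz)² = 3656 − 3600 = 56
r = 44 / √(3059 × 56) = 44 / 413.8889 ≈ 0.106

0.106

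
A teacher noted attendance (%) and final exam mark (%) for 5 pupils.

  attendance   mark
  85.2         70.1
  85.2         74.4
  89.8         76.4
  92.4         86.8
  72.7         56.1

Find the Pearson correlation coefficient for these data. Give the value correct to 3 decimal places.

0.966

n = 5, Σx = 425.3, Σy = 363.8, Σx² = 36405.17, Σy² = 26967.78, Σxy = 31270.91
nΣxy − ΣxΣy = 156354.55 − 154724.14 = 1630.41
nΣx² − (Σx)² = 182025.85 − 180880.09 = 1145.76; nΣy² − (Σy)² = 134838.9 − 132350.44 = 2488.46
r = 1630.41 / √(1145.76 × 2488.46) = 1630.41 / 1688.5431 ≈ 0.966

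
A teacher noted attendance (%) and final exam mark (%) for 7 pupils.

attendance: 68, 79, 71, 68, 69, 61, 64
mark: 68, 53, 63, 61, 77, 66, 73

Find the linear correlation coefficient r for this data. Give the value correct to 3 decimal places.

n = 7, Σx = 480, Σy = 461, Σx² = 33108, Σy² = 30737, Σxy = 31443
nΣxy − ΣxΣy = 220101 − 221280 = -1179
nΣx² − (Σx)² = 231756 − 230400 = 1356; nΣy² − (Σy)² = 215159 − 212521 = 2638
r = -1179 / √(1356 × 2638) = -1179 / 1891.3297 ≈ -0.623

-0.623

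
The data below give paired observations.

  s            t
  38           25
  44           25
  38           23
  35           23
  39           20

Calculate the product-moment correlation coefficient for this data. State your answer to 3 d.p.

n = 5, Σs = 194, Σt = 116, Σs² = 7570, Σt² = 2708, Σst = 4509
nΣst − ΣsΣt = 22545 − 22504 = 41
nΣs² − (Σs)² = 37850 − 37636 = 214; nΣt² − (Σt)² = 13540 − 13456 = 84
r = 41 / √(214 × 84) = 41 / 134.0746 ≈ 0.306

0.306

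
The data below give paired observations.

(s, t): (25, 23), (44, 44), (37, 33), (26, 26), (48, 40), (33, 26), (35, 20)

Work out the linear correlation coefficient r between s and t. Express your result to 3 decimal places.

0.814

n = 7, Σs = 248, Σt = 212, Σs² = 9224, Σt² = 6906, Σst = 7886
nΣst − ΣsΣt = 55202 − 52576 = 2626
nΣs² − (Σs)² = 64568 − 61504 = 3064; nΣt² − (Σt)² = 48342 − 44944 = 3398
r = 2626 / √(3064 × 3398) = 2626 / 3226.6813 ≈ 0.814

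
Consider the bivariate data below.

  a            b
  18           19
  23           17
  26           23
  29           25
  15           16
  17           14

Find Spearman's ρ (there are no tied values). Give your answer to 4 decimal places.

0.8857

Rank a: 3, 4, 5, 6, 1, 2
Rank b: 4, 3, 5, 6, 2, 1
d = rank(a) − rank(b): -1, 1, 0, 0, -1, 1; Σd² = 4
ρ = 1 − 6Σd² / [n(n²−1)] = 1 − 6×4 / (6×35) = 1 − 24/210 ≈ 0.8857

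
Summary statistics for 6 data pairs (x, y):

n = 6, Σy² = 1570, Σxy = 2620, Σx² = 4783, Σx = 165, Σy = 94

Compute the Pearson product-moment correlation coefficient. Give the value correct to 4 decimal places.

r = (nΣxy − ΣxΣy) / √[(nΣx² − (Σx)²)(nΣy² − (Σy)²)]
Numerator: 6×2620 − 165×94 = 210
Denominator: √[(28698 − 27225)(9420 − 8836)] = √[1473 × 584] = 927.4869
r = 210 / 927.4869 ≈ 0.2264

0.2264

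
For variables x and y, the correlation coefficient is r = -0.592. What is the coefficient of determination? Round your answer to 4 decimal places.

r² = (-0.592)² = 0.3505

0.3505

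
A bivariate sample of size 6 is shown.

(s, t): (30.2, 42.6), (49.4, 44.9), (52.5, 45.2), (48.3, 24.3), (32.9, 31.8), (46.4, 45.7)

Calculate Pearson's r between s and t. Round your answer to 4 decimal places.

0.1631

n = 6, Σs = 259.7, Σt = 234.5, Σs² = 11676.91, Σt² = 9564.03, Σst = 10217.97
nΣst − ΣsΣt = 61307.82 − 60899.65 = 408.17
nΣs² − (Σs)² = 70061.46 − 67444.09 = 2617.37; nΣt² − (Σt)² = 57384.18 − 54990.25 = 2393.93
r = 408.17 / √(2617.37 × 2393.93) = 408.17 / 2503.1581 ≈ 0.1631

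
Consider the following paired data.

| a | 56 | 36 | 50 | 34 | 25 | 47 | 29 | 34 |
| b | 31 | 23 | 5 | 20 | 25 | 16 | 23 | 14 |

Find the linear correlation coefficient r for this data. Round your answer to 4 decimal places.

-0.1480

n = 8, Σa = 311, Σb = 157, Σa² = 12919, Σb² = 3521, Σab = 6014
nΣab − ΣaΣb = 48112 − 48827 = -715
nΣa² − (Σa)² = 103352 − 96721 = 6631; nΣb² − (Σb)² = 28168 − 24649 = 3519
r = -715 / √(6631 × 3519) = -715 / 4830.5785 ≈ -0.1480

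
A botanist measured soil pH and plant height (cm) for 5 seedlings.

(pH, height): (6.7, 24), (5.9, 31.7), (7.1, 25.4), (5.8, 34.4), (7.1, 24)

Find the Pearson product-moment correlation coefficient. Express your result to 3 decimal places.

n = 5, Σx = 32.6, Σy = 139.5, Σx² = 214.16, Σy² = 3985.41, Σxy = 898.09
nΣxy − ΣxΣy = 4490.45 − 4547.7 = -57.25
nΣx² − (Σx)² = 1070.8 − 1062.76 = 8.04; nΣy² − (Σy)² = 19927.05 − 19460.25 = 466.8
r = -57.25 / √(8.04 × 466.8) = -57.25 / 61.2623 ≈ -0.935

-0.935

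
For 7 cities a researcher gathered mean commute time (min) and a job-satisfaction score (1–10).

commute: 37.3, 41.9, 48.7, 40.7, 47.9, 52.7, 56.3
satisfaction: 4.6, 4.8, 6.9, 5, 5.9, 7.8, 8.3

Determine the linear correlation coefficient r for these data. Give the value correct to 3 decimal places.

n = 7, Σx = 325.5, Σy = 43.3, Σx² = 15416.47, Σy² = 281.35, Σxy = 2073.19
nΣxy − ΣxΣy = 14512.33 − 14094.15 = 418.18
nΣx² − (Σx)² = 107915.29 − 105950.25 = 1965.04; nΣy² − (Σy)² = 1969.45 − 1874.89 = 94.56
r = 418.18 / √(1965.04 × 94.56) = 418.18 / 431.0617 ≈ 0.970

0.970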